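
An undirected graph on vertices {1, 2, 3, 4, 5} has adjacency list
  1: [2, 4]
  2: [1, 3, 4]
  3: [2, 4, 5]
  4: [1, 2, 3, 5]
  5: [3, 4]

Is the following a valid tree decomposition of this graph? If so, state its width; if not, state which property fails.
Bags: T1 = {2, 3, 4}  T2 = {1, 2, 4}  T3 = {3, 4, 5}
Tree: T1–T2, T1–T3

Yes; width 2.

Every vertex of G appears in some bag (union = {1, 2, 3, 4, 5}); every edge is covered by a bag; and for each vertex v the set of bags containing v is connected in the bag tree. The decomposition is therefore valid. The largest bag has 3 vertices, so the width is 2.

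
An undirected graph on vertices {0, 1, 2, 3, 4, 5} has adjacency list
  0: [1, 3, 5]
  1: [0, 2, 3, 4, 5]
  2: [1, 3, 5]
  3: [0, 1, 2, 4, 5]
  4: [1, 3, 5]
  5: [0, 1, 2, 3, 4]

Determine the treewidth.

A width-3 tree decomposition is:
Bags: B1 = {1, 2, 3, 5}  B2 = {1, 3, 4, 5}  B3 = {0, 1, 3, 5}
Tree: B1–B2, B1–B3
Each bag holds 4 vertices, so the decomposition has width 3, which upper-bounds the treewidth. On the other hand G contains the 4-clique {0, 1, 3, 5}. A clique must lie in a single bag of any decomposition, so no decomposition can have width below 3. Therefore the treewidth is 3.

3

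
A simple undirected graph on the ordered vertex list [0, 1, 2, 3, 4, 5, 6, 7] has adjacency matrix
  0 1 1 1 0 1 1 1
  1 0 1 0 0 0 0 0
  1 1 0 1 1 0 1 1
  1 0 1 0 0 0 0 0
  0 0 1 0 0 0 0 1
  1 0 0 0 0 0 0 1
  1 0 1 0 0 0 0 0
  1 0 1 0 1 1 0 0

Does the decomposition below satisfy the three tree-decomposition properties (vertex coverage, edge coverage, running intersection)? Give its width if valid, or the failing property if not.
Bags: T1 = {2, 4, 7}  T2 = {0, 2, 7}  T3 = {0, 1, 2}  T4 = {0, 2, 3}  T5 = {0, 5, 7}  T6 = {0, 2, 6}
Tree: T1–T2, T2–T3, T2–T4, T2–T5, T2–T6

Yes; width 2.

Checking the three conditions: (i) the bags cover all of {0, 1, 2, 3, 4, 5, 6, 7}; (ii) for each edge, some bag contains both endpoints; (iii) the bags containing any fixed vertex form a subtree. All hold, so the decomposition is valid with width 3 − 1 = 2.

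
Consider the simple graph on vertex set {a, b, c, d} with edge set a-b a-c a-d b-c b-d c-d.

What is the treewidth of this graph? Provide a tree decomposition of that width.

A single bag containing all 4 vertices is trivially a valid decomposition of width 3. For the lower bound, the 4 vertices {a, b, c, d} are pairwise adjacent, and any tree decomposition puts a clique entirely inside one bag — forcing width ≥ 3. The upper and lower bounds meet at 3, so that is the treewidth.

Treewidth 3.
One optimal decomposition is:
Bags: B1 = {a, b, c, d}
Tree: (single bag)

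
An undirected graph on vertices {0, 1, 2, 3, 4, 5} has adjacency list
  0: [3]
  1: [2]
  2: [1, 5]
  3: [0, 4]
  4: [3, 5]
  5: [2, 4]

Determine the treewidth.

A width-1 tree decomposition is:
Bags: B1 = {4, 5}  B2 = {2, 5}  B3 = {1, 2}  B4 = {3, 4}  B5 = {0, 3}
Tree: B1–B2, B2–B3, B1–B4, B4–B5
Every bag has size at most 2, so the width is 2 − 1 = 1 and tw(G) ≤ 1. G has an edge, so its treewidth is at least 1. The upper and lower bounds meet at 1, so that is the treewidth.

1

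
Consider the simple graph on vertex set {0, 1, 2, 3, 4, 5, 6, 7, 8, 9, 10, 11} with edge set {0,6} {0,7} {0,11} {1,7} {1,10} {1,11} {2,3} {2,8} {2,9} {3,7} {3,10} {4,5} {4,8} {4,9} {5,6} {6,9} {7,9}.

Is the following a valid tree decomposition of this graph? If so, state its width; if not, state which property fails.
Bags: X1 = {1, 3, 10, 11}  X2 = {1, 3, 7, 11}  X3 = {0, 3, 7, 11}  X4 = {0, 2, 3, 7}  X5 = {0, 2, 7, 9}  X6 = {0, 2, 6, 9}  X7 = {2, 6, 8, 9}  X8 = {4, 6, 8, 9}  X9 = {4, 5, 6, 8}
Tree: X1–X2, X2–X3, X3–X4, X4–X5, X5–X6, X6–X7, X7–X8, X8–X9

Yes; width 3.

Vertex coverage: the bags together contain {0, 1, 2, 3, 4, 5, 6, 7, 8, 9, 10, 11}, the full vertex set. Edge coverage: each edge of G has both endpoints in at least one bag. Running intersection: for every vertex, the bags containing it form a connected subtree. All three properties hold, so this is a valid tree decomposition of width max|bag| − 1 = 3, and hence tw(G) ≤ 3.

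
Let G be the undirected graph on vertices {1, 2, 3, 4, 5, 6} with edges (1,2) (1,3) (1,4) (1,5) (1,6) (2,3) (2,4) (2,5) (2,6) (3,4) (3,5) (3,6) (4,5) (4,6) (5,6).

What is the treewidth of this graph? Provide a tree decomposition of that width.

A single bag containing all 6 vertices is trivially a valid decomposition of width 5. Conversely, {1, 2, 3, 4, 5, 6} is a clique of size 6, and the vertices of any clique must share a bag in every tree decomposition; so some bag has ≥ 6 vertices and tw(G) ≥ 5. The upper and lower bounds meet at 5, so that is the treewidth.

Treewidth 5.
One optimal decomposition is:
Bags: B1 = {1, 2, 3, 4, 5, 6}
Tree: (single bag)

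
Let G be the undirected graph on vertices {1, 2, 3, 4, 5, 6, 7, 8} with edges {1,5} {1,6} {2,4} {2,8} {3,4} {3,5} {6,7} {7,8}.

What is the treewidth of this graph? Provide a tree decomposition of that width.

The largest bag has 3 vertices, giving width 2; this decomposition certifies tw(G) ≤ 2. For the lower bound, G contains the cycle 3–5–1–6–7–8–2–4–3, so G is not a forest; only forests have treewidth ≤ 1, hence tw(G) ≥ 2. Hence tw(G) = 2 exactly.

Treewidth 2.
Bags: B1 = {1, 3, 5}  B2 = {1, 3, 6}  B3 = {3, 6, 7}  B4 = {3, 7, 8}  B5 = {2, 3, 8}  B6 = {2, 3, 4}
Tree: B1–B2, B2–B3, B3–B4, B4–B5, B5–B6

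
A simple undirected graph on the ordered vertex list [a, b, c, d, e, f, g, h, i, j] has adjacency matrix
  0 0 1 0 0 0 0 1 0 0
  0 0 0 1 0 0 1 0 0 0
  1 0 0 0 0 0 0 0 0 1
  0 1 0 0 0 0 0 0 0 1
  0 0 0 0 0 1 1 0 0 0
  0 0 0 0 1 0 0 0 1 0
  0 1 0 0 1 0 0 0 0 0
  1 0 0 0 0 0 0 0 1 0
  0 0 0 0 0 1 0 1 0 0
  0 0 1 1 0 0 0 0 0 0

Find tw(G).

A width-2 tree decomposition is:
Bags: B1 = {e, f, g}  B2 = {b, f, g}  B3 = {b, d, f}  B4 = {d, f, j}  B5 = {c, f, j}  B6 = {a, c, f}  B7 = {a, f, h}  B8 = {f, h, i}
Tree: B1–B2, B2–B3, B3–B4, B4–B5, B5–B6, B6–B7, B7–B8
Each bag holds 3 vertices, so the decomposition has width 2, which upper-bounds the treewidth. Since f–e–g–b–d–j–c–a–h–i–f is a cycle in G, G is not acyclic. Forests are exactly the graphs of treewidth ≤ 1, so tw(G) ≥ 2. Hence tw(G) = 2 exactly.

2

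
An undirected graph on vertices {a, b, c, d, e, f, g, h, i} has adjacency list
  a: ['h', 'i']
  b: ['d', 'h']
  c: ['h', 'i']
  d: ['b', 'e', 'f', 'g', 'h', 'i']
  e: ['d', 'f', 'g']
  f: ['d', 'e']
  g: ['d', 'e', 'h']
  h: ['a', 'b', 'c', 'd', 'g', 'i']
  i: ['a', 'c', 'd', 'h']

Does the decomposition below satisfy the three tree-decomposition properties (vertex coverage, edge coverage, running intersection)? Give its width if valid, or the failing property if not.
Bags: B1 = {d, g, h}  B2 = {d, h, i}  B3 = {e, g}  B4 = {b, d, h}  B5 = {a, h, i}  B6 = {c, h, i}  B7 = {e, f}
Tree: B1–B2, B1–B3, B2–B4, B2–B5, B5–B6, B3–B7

A tree decomposition must satisfy three properties: every vertex lies in some bag; for every edge, both endpoints lie together in some bag; and for every vertex, the bags containing it form a connected subtree. Here edge (d,e) lies in no bag, so the decomposition is invalid.

No — edge (d,e) lies in no bag.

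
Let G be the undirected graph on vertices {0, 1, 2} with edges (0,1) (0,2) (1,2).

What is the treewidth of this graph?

A width-2 tree decomposition is:
Bags: B1 = {0, 1, 2}
Tree: (single bag)
With just one bag of size 3, the width is 3 − 1 = 2, so tw(G) ≤ 2. Conversely, {0, 1, 2} is a clique of size 3, and the vertices of any clique must share a bag in every tree decomposition; so some bag has ≥ 3 vertices and tw(G) ≥ 2. Hence tw(G) = 2 exactly.

2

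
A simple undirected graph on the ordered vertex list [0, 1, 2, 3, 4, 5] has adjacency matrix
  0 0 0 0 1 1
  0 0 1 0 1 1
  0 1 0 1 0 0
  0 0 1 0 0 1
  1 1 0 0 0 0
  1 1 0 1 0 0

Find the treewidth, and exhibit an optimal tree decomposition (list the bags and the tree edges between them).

Treewidth 2.
One such decomposition:
Bags: B1 = {1, 2, 3}  B2 = {1, 3, 5}  B3 = {1, 4, 5}  B4 = {0, 4, 5}
Tree: B1–B2, B2–B3, B3–B4

The largest bag has 3 vertices, giving width 2; this decomposition certifies tw(G) ≤ 2. Since 2–3–5–1–2 is a cycle in G, G is not acyclic. Forests are exactly the graphs of treewidth ≤ 1, so tw(G) ≥ 2. Therefore the treewidth is 2.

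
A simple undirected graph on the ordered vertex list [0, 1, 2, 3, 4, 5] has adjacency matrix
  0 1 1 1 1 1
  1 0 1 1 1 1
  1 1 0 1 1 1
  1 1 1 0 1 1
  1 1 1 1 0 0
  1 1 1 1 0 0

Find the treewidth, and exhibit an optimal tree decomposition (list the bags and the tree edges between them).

Every bag has size at most 5, so the width is 5 − 1 = 4 and tw(G) ≤ 4. On the other hand G contains the 5-clique {0, 1, 2, 3, 4}. A clique must lie in a single bag of any decomposition, so no decomposition can have width below 4. Therefore the treewidth is 4.

Treewidth 4.
One optimal decomposition is:
Bags: B1 = {0, 1, 2, 3, 4}  B2 = {0, 1, 2, 3, 5}
Tree: B1–B2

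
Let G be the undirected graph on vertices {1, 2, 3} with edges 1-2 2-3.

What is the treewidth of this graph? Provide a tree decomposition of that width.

The largest bag has 2 vertices, giving width 1; this decomposition certifies tw(G) ≤ 1. Since G has at least one edge (e.g. 3–2), it is not an edgeless graph, so tw(G) ≥ 1. Hence tw(G) = 1 exactly.

Treewidth 1.
One such decomposition:
Bags: B1 = {2, 3}  B2 = {1, 2}
Tree: B1–B2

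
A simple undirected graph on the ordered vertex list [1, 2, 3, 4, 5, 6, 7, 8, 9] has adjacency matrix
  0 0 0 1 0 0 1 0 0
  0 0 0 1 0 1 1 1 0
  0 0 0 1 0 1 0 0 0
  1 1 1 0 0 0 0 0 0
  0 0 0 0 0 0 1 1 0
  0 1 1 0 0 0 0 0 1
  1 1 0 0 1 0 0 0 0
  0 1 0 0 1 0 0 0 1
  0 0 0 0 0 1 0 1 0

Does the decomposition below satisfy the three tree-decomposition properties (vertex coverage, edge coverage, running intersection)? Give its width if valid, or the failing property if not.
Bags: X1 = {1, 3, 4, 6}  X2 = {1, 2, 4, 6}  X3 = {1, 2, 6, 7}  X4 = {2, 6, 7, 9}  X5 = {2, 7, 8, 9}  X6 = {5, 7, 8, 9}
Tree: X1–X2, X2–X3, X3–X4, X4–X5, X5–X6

Every vertex of G appears in some bag (union = {1, 2, 3, 4, 5, 6, 7, 8, 9}); every edge is covered by a bag; and for each vertex v the set of bags containing v is connected in the bag tree. The decomposition is therefore valid. The largest bag has 4 vertices, so the width is 3.

Yes; width 3.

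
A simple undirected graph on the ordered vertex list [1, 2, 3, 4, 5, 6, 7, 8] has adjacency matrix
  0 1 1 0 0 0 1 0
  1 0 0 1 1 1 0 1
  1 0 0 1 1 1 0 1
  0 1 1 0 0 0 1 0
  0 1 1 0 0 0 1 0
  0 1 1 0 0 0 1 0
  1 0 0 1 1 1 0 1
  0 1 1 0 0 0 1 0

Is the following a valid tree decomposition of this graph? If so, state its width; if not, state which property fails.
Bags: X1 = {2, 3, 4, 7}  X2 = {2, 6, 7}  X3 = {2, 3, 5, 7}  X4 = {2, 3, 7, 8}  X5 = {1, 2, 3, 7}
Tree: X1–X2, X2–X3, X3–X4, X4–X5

No — edge (3,6) lies in no bag.

A tree decomposition must satisfy three properties: every vertex lies in some bag; for every edge, both endpoints lie together in some bag; and for every vertex, the bags containing it form a connected subtree. Here edge (3,6) lies in no bag, so the decomposition is invalid.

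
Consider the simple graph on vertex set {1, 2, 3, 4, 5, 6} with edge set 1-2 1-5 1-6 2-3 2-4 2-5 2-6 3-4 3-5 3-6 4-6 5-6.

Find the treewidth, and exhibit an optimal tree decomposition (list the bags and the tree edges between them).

The largest bag has 4 vertices, giving width 3; this decomposition certifies tw(G) ≤ 3. For the lower bound, the 4 vertices {1, 2, 5, 6} are pairwise adjacent, and any tree decomposition puts a clique entirely inside one bag — forcing width ≥ 3. Hence tw(G) = 3 exactly.

Treewidth 3.
One such decomposition:
Bags: B1 = {2, 3, 5, 6}  B2 = {2, 3, 4, 6}  B3 = {1, 2, 5, 6}
Tree: B1–B2, B1–B3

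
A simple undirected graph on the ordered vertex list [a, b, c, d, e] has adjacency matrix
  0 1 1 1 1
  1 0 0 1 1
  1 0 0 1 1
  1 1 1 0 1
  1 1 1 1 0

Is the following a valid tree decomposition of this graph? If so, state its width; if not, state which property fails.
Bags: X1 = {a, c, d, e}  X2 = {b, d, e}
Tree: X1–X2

No — edge (a,b) lies in no bag.

A tree decomposition must satisfy three properties: every vertex lies in some bag; for every edge, both endpoints lie together in some bag; and for every vertex, the bags containing it form a connected subtree. Here edge (a,b) lies in no bag, so the decomposition is invalid.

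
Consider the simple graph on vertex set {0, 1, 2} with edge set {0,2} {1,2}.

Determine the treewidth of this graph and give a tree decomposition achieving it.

Treewidth 1.
One optimal decomposition is:
Bags: B1 = {0, 2}  B2 = {1, 2}
Tree: B1–B2

Each bag holds 2 vertices, so the decomposition has width 1, which upper-bounds the treewidth. Any graph with an edge has treewidth ≥ 1, and G has the edge 0–2. Combining the bounds, tw(G) = 1.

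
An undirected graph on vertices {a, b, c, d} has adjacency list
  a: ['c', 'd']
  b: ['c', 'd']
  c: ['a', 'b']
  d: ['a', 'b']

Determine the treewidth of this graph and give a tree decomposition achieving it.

Treewidth 2.
One such decomposition:
Bags: B1 = {a, c, d}  B2 = {b, c, d}
Tree: B1–B2

Each bag holds 3 vertices, so the decomposition has width 2, which upper-bounds the treewidth. The edges d–a–c–b–d form a cycle, so G is not a tree and its treewidth is at least 2. Hence tw(G) = 2 exactly.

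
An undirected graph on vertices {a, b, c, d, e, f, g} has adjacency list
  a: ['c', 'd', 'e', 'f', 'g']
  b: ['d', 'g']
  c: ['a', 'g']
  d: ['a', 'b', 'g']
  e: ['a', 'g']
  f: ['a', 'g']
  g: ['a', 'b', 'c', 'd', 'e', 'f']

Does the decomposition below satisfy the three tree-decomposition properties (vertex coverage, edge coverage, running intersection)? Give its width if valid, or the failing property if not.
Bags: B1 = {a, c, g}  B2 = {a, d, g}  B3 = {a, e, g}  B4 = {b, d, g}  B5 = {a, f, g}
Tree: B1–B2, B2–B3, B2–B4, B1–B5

Yes; width 2.

Vertex coverage: the bags together contain {a, b, c, d, e, f, g}, the full vertex set. Edge coverage: each edge of G has both endpoints in at least one bag. Running intersection: for every vertex, the bags containing it form a connected subtree. All three properties hold, so this is a valid tree decomposition of width max|bag| − 1 = 2, and hence tw(G) ≤ 2.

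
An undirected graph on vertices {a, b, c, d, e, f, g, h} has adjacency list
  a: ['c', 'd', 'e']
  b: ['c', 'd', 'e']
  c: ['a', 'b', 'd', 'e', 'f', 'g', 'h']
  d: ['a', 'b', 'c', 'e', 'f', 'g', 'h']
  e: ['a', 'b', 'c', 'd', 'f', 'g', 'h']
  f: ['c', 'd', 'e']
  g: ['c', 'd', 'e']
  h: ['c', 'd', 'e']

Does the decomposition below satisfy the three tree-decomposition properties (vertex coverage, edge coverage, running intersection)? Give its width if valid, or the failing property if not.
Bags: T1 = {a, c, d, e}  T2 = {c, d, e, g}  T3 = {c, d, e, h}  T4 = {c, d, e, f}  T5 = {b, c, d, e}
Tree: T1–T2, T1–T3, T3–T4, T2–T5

Checking the three conditions: (i) the bags cover all of {a, b, c, d, e, f, g, h}; (ii) for each edge, some bag contains both endpoints; (iii) the bags containing any fixed vertex form a subtree. All hold, so the decomposition is valid with width 4 − 1 = 3.

Yes; width 3.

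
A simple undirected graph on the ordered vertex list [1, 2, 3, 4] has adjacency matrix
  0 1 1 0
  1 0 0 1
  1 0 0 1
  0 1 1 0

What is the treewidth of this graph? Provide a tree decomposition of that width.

Each bag holds 3 vertices, so the decomposition has width 2, which upper-bounds the treewidth. For the lower bound, G contains the cycle 1–2–4–3–1, so G is not a forest; only forests have treewidth ≤ 1, hence tw(G) ≥ 2. Therefore the treewidth is 2.

Treewidth 2.
One optimal decomposition is:
Bags: B1 = {1, 2, 4}  B2 = {1, 3, 4}
Tree: B1–B2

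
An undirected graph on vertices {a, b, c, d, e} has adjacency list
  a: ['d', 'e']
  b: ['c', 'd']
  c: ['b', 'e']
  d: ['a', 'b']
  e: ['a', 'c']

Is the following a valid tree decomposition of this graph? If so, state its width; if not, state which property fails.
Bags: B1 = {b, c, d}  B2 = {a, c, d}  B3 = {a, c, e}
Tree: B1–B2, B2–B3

Yes; width 2.

Checking the three conditions: (i) the bags cover all of {a, b, c, d, e}; (ii) for each edge, some bag contains both endpoints; (iii) the bags containing any fixed vertex form a subtree. All hold, so the decomposition is valid with width 3 − 1 = 2.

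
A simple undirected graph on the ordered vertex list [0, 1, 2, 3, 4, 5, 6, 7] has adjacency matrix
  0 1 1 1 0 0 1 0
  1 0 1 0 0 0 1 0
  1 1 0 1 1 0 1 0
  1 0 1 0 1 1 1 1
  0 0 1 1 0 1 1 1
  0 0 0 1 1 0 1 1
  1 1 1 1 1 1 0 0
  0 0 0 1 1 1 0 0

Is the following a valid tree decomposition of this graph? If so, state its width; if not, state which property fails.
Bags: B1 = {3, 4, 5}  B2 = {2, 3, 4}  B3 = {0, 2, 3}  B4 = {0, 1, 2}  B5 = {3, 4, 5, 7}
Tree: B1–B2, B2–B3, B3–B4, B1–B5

A tree decomposition must satisfy three properties: every vertex lies in some bag; for every edge, both endpoints lie together in some bag; and for every vertex, the bags containing it form a connected subtree. Here vertex 6 appears in no bag, so the decomposition is invalid.

No — vertex 6 appears in no bag.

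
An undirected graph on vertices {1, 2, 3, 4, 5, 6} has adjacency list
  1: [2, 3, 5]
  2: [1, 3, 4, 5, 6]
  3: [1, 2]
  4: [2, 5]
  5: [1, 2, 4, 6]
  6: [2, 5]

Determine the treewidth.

2

A width-2 tree decomposition is:
Bags: B1 = {2, 4, 5}  B2 = {1, 2, 5}  B3 = {1, 2, 3}  B4 = {2, 5, 6}
Tree: B1–B2, B2–B3, B2–B4
The largest bag has 3 vertices, giving width 2; this decomposition certifies tw(G) ≤ 2. Conversely, {1, 2, 3} is a clique of size 3, and the vertices of any clique must share a bag in every tree decomposition; so some bag has ≥ 3 vertices and tw(G) ≥ 2. The upper and lower bounds meet at 2, so that is the treewidth.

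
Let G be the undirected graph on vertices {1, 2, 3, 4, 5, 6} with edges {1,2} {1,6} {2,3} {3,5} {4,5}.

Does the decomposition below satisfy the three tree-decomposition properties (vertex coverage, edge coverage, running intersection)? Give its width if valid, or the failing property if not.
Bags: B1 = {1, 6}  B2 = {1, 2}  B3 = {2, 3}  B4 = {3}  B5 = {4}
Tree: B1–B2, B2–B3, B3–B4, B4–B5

A tree decomposition must satisfy three properties: every vertex lies in some bag; for every edge, both endpoints lie together in some bag; and for every vertex, the bags containing it form a connected subtree. Here vertex 5 appears in no bag, so the decomposition is invalid.

No — vertex 5 appears in no bag.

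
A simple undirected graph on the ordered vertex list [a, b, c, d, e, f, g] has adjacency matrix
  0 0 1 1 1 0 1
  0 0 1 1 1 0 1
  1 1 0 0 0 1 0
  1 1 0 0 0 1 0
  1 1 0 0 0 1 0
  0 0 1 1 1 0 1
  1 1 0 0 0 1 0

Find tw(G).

A width-3 tree decomposition is:
Bags: B1 = {a, b, c, f}  B2 = {a, b, e, f}  B3 = {a, b, d, f}  B4 = {a, b, f, g}
Tree: B1–B2, B2–B3, B3–B4
Each bag holds 4 vertices, so the decomposition has width 3, which upper-bounds the treewidth. For the lower bound: the 4 vertex sets {c,f}, {b,e}, {a}, {d} are disjoint, each induces a connected subgraph, and every pair is joined by at least one edge of G. Contracting each set to a single vertex therefore yields K_{4} as a minor, and since treewidth is minor-monotone, tw(G) ≥ tw(K_{4}) = 3. Therefore the treewidth is 3.

3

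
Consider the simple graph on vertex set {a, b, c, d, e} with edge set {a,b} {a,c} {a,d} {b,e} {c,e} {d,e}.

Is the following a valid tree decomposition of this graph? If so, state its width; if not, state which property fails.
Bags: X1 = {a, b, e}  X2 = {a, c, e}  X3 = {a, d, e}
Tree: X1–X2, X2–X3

Checking the three conditions: (i) the bags cover all of {a, b, c, d, e}; (ii) for each edge, some bag contains both endpoints; (iii) the bags containing any fixed vertex form a subtree. All hold, so the decomposition is valid with width 3 − 1 = 2.

Yes; width 2.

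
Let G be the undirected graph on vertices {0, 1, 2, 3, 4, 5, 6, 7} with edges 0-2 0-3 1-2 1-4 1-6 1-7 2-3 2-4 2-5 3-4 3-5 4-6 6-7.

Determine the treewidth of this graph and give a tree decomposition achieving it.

Treewidth 2.
Bags: B1 = {1, 6, 7}  B2 = {1, 4, 6}  B3 = {1, 2, 4}  B4 = {2, 3, 4}  B5 = {2, 3, 5}  B6 = {0, 2, 3}
Tree: B1–B2, B2–B3, B3–B4, B4–B5, B4–B6

Each bag holds 3 vertices, so the decomposition has width 2, which upper-bounds the treewidth. For the lower bound, the 3 vertices {1, 2, 4} are pairwise adjacent, and any tree decomposition puts a clique entirely inside one bag — forcing width ≥ 2. The upper and lower bounds meet at 2, so that is the treewidth.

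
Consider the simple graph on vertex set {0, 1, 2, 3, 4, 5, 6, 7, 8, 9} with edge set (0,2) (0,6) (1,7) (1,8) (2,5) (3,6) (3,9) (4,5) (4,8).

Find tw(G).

1

A width-1 tree decomposition is:
Bags: B1 = {3, 9}  B2 = {3, 6}  B3 = {0, 6}  B4 = {0, 2}  B5 = {2, 5}  B6 = {4, 5}  B7 = {4, 8}  B8 = {1, 8}  B9 = {1, 7}
Tree: B1–B2, B2–B3, B3–B4, B4–B5, B5–B6, B6–B7, B7–B8, B8–B9
Every bag has size at most 2, so the width is 2 − 1 = 1 and tw(G) ≤ 1. G has an edge, so its treewidth is at least 1. Hence tw(G) = 1 exactly.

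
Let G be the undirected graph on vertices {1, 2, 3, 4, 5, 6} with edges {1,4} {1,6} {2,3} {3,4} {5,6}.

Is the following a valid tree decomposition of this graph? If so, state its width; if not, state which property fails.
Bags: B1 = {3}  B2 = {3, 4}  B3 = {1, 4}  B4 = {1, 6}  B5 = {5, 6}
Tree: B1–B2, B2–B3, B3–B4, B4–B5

No — vertex 2 appears in no bag.

A tree decomposition must satisfy three properties: every vertex lies in some bag; for every edge, both endpoints lie together in some bag; and for every vertex, the bags containing it form a connected subtree. Here vertex 2 appears in no bag, so the decomposition is invalid.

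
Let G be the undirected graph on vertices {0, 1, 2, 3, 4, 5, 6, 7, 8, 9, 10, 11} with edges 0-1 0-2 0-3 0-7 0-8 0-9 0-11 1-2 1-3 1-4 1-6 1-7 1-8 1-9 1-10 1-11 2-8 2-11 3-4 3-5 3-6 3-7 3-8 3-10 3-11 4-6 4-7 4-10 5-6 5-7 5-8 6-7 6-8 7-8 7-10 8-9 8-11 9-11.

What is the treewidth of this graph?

4

A width-4 tree decomposition is:
Bags: B1 = {0, 1, 3, 8, 11}  B2 = {0, 1, 3, 7, 8}  B3 = {1, 3, 6, 7, 8}  B4 = {0, 1, 8, 9, 11}  B5 = {1, 3, 4, 6, 7}  B6 = {0, 1, 2, 8, 11}  B7 = {1, 3, 4, 7, 10}  B8 = {3, 5, 6, 7, 8}
Tree: B1–B2, B2–B3, B1–B4, B3–B5, B4–B6, B5–B7, B3–B8
Every bag has size at most 5, so the width is 5 − 1 = 4 and tw(G) ≤ 4. Conversely, {0, 1, 8, 9, 11} is a clique of size 5, and the vertices of any clique must share a bag in every tree decomposition; so some bag has ≥ 5 vertices and tw(G) ≥ 4. Combining the bounds, tw(G) = 4.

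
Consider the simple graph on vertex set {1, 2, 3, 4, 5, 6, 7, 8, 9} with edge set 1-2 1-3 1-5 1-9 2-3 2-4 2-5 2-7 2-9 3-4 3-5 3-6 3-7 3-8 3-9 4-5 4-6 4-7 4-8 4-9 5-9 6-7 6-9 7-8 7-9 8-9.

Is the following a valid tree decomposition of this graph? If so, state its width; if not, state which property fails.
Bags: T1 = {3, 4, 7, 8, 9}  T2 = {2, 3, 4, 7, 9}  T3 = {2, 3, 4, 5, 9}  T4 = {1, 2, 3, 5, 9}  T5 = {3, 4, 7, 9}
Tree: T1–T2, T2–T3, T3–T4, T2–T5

No — vertex 6 appears in no bag.

A tree decomposition must satisfy three properties: every vertex lies in some bag; for every edge, both endpoints lie together in some bag; and for every vertex, the bags containing it form a connected subtree. Here vertex 6 appears in no bag, so the decomposition is invalid.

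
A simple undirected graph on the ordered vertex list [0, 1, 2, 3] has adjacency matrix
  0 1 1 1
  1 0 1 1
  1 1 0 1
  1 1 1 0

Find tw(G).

A width-3 tree decomposition is:
Bags: B1 = {0, 1, 2, 3}
Tree: (single bag)
With just one bag of size 4, the width is 4 − 1 = 3, so tw(G) ≤ 3. For the lower bound, the 4 vertices {0, 1, 2, 3} are pairwise adjacent, and any tree decomposition puts a clique entirely inside one bag — forcing width ≥ 3. The upper and lower bounds meet at 3, so that is the treewidth.

3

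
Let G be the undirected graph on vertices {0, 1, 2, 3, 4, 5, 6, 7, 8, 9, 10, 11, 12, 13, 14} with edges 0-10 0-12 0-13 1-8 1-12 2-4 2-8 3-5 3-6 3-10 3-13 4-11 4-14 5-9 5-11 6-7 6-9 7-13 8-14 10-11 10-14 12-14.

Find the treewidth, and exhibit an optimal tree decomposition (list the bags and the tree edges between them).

Treewidth 3.
One such decomposition:
Bags: B1 = {1, 2, 8, 12}  B2 = {2, 8, 12, 14}  B3 = {2, 4, 12, 14}  B4 = {0, 4, 12, 14}  B5 = {0, 4, 10, 14}  B6 = {0, 4, 10, 11}  B7 = {0, 10, 11, 13}  B8 = {3, 10, 11, 13}  B9 = {3, 5, 11, 13}  B10 = {3, 5, 7, 13}  B11 = {3, 5, 6, 7}  B12 = {5, 6, 7, 9}
Tree: B1–B2, B2–B3, B3–B4, B4–B5, B5–B6, B6–B7, B7–B8, B8–B9, B9–B10, B10–B11, B11–B12

The largest bag has 4 vertices, giving width 3; this decomposition certifies tw(G) ≤ 3. For the lower bound: the 4 vertex sets {1,2,8}, {12}, {14}, {0,4,10,11} are disjoint, each induces a connected subgraph, and every pair is joined by at least one edge of G. Contracting each set to a single vertex therefore yields K_{4} as a minor, and since treewidth is minor-monotone, tw(G) ≥ tw(K_{4}) = 3. The upper and lower bounds meet at 3, so that is the treewidth.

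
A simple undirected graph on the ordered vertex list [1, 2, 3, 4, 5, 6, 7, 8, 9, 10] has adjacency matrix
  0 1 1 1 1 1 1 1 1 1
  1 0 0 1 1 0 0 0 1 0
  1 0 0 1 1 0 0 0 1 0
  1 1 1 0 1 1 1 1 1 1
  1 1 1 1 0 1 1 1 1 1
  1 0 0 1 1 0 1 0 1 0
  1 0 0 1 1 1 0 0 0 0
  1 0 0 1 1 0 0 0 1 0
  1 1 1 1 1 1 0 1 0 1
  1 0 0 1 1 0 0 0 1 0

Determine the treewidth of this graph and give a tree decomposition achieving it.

Treewidth 4.
One optimal decomposition is:
Bags: B1 = {1, 4, 5, 8, 9}  B2 = {1, 4, 5, 9, 10}  B3 = {1, 4, 5, 6, 9}  B4 = {1, 4, 5, 6, 7}  B5 = {1, 3, 4, 5, 9}  B6 = {1, 2, 4, 5, 9}
Tree: B1–B2, B2–B3, B3–B4, B2–B5, B1–B6

Every bag has size at most 5, so the width is 5 − 1 = 4 and tw(G) ≤ 4. On the other hand G contains the 5-clique {1, 2, 4, 5, 9}. A clique must lie in a single bag of any decomposition, so no decomposition can have width below 4. Hence tw(G) = 4 exactly.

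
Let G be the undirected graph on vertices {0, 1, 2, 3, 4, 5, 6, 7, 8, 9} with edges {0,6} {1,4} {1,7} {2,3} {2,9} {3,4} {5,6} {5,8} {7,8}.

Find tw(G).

1

A width-1 tree decomposition is:
Bags: B1 = {0, 6}  B2 = {5, 6}  B3 = {5, 8}  B4 = {7, 8}  B5 = {1, 7}  B6 = {1, 4}  B7 = {3, 4}  B8 = {2, 3}  B9 = {2, 9}
Tree: B1–B2, B2–B3, B3–B4, B4–B5, B5–B6, B6–B7, B7–B8, B8–B9
The largest bag has 2 vertices, giving width 1; this decomposition certifies tw(G) ≤ 1. Since G has at least one edge (e.g. 0–6), it is not an edgeless graph, so tw(G) ≥ 1. Therefore the treewidth is 1.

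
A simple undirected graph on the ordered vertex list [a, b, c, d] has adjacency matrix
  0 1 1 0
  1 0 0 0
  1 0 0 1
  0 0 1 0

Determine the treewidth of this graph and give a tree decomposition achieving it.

The largest bag has 2 vertices, giving width 1; this decomposition certifies tw(G) ≤ 1. Any graph with an edge has treewidth ≥ 1, and G has the edge c–a. Therefore the treewidth is 1.

Treewidth 1.
One optimal decomposition is:
Bags: B1 = {a, c}  B2 = {a, b}  B3 = {c, d}
Tree: B1–B2, B1–B3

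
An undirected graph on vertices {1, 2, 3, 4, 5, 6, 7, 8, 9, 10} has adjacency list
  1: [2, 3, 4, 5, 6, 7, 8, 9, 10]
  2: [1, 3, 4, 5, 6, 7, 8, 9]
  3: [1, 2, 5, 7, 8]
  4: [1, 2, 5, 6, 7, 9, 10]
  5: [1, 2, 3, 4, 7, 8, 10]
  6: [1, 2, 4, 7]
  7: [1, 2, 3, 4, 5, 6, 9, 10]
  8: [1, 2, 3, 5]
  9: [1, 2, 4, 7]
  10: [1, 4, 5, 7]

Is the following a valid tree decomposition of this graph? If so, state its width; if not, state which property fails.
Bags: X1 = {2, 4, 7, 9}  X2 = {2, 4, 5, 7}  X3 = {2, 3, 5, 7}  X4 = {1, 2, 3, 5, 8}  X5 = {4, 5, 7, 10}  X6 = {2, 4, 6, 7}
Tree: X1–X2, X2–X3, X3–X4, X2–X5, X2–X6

A tree decomposition must satisfy three properties: every vertex lies in some bag; for every edge, both endpoints lie together in some bag; and for every vertex, the bags containing it form a connected subtree. Here edge (1,4) lies in no bag, so the decomposition is invalid.

No — edge (1,4) lies in no bag.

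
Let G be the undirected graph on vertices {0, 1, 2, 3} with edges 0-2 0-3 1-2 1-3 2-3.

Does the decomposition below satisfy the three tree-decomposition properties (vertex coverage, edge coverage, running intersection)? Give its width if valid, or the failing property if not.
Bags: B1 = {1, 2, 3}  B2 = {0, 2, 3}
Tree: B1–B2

Yes; width 2.

Every vertex of G appears in some bag (union = {0, 1, 2, 3}); every edge is covered by a bag; and for each vertex v the set of bags containing v is connected in the bag tree. The decomposition is therefore valid. The largest bag has 3 vertices, so the width is 2.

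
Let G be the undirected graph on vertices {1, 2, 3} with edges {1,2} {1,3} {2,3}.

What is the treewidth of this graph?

2

A width-2 tree decomposition is:
Bags: B1 = {1, 2, 3}
Tree: (single bag)
With just one bag of size 3, the width is 3 − 1 = 2, so tw(G) ≤ 2. For the lower bound, the 3 vertices {1, 2, 3} are pairwise adjacent, and any tree decomposition puts a clique entirely inside one bag — forcing width ≥ 2. Combining the bounds, tw(G) = 2.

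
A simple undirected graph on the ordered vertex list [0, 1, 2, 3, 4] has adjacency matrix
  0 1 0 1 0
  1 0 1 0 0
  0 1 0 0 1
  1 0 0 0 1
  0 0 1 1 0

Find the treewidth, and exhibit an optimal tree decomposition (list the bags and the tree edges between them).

The largest bag has 3 vertices, giving width 2; this decomposition certifies tw(G) ≤ 2. Since 2–4–3–0–1–2 is a cycle in G, G is not acyclic. Forests are exactly the graphs of treewidth ≤ 1, so tw(G) ≥ 2. Therefore the treewidth is 2.

Treewidth 2.
One such decomposition:
Bags: B1 = {2, 3, 4}  B2 = {0, 2, 3}  B3 = {0, 1, 2}
Tree: B1–B2, B2–B3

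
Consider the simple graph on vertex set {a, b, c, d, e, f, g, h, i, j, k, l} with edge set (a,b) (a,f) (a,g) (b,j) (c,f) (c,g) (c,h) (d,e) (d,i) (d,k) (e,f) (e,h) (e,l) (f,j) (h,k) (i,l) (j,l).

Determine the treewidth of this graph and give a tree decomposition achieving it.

Treewidth 3.
One optimal decomposition is:
Bags: B1 = {d, i, k, l}  B2 = {d, e, k, l}  B3 = {e, h, k, l}  B4 = {e, h, j, l}  B5 = {e, f, h, j}  B6 = {c, f, h, j}  B7 = {b, c, f, j}  B8 = {a, b, c, f}  B9 = {a, b, c, g}
Tree: B1–B2, B2–B3, B3–B4, B4–B5, B5–B6, B6–B7, B7–B8, B8–B9

Each bag holds 4 vertices, so the decomposition has width 3, which upper-bounds the treewidth. For the lower bound: the 4 vertex sets {d,i,k}, {l}, {e}, {c,f,h,j} are disjoint, each induces a connected subgraph, and every pair is joined by at least one edge of G. Contracting each set to a single vertex therefore yields K_{4} as a minor, and since treewidth is minor-monotone, tw(G) ≥ tw(K_{4}) = 3. Therefore the treewidth is 3.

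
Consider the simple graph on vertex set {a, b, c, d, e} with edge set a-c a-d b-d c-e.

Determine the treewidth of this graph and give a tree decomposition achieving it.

Treewidth 1.
Bags: B1 = {b, d}  B2 = {a, d}  B3 = {a, c}  B4 = {c, e}
Tree: B1–B2, B2–B3, B3–B4

The largest bag has 2 vertices, giving width 1; this decomposition certifies tw(G) ≤ 1. Since G has at least one edge (e.g. b–d), it is not an edgeless graph, so tw(G) ≥ 1. Hence tw(G) = 1 exactly.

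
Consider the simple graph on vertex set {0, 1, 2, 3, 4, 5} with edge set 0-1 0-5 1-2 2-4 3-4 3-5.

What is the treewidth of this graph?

2

A width-2 tree decomposition is:
Bags: B1 = {2, 3, 4}  B2 = {1, 2, 3}  B3 = {0, 1, 3}  B4 = {0, 3, 5}
Tree: B1–B2, B2–B3, B3–B4
The largest bag has 3 vertices, giving width 2; this decomposition certifies tw(G) ≤ 2. Since 3–4–2–1–0–5–3 is a cycle in G, G is not acyclic. Forests are exactly the graphs of treewidth ≤ 1, so tw(G) ≥ 2. Therefore the treewidth is 2.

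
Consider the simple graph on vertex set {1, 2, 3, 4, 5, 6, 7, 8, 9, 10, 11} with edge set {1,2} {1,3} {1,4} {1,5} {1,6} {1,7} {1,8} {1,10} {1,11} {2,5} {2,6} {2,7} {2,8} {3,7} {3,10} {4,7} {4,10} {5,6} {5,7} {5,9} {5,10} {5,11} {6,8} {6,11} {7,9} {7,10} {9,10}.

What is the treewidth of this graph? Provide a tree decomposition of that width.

Treewidth 3.
Bags: B1 = {1, 4, 7, 10}  B2 = {1, 5, 7, 10}  B3 = {1, 2, 5, 7}  B4 = {5, 7, 9, 10}  B5 = {1, 2, 5, 6}  B6 = {1, 5, 6, 11}  B7 = {1, 2, 6, 8}  B8 = {1, 3, 7, 10}
Tree: B1–B2, B2–B3, B2–B4, B3–B5, B5–B6, B5–B7, B1–B8

Every bag has size at most 4, so the width is 4 − 1 = 3 and tw(G) ≤ 3. For the lower bound, the 4 vertices {1, 2, 6, 8} are pairwise adjacent, and any tree decomposition puts a clique entirely inside one bag — forcing width ≥ 3. The upper and lower bounds meet at 3, so that is the treewidth.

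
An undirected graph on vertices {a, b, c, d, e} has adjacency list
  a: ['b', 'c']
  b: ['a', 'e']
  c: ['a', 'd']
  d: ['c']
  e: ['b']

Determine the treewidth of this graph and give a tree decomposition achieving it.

Treewidth 1.
One such decomposition:
Bags: B1 = {c, d}  B2 = {a, c}  B3 = {a, b}  B4 = {b, e}
Tree: B1–B2, B2–B3, B3–B4

Every bag has size at most 2, so the width is 2 − 1 = 1 and tw(G) ≤ 1. Any graph with an edge has treewidth ≥ 1, and G has the edge d–c. Hence tw(G) = 1 exactly.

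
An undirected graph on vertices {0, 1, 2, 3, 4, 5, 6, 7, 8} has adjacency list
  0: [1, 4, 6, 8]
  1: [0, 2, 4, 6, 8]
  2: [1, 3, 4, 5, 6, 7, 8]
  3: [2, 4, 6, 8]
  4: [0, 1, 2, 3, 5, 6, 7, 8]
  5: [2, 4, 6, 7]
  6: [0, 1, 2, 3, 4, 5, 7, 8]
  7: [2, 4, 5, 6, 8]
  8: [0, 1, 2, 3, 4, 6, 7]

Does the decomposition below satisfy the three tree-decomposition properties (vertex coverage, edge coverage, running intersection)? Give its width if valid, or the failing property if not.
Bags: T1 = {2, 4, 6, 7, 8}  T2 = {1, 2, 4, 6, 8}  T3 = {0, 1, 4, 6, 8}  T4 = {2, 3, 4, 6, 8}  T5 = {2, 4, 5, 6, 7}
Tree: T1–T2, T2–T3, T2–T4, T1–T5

Every vertex of G appears in some bag (union = {0, 1, 2, 3, 4, 5, 6, 7, 8}); every edge is covered by a bag; and for each vertex v the set of bags containing v is connected in the bag tree. The decomposition is therefore valid. The largest bag has 5 vertices, so the width is 4.

Yes; width 4.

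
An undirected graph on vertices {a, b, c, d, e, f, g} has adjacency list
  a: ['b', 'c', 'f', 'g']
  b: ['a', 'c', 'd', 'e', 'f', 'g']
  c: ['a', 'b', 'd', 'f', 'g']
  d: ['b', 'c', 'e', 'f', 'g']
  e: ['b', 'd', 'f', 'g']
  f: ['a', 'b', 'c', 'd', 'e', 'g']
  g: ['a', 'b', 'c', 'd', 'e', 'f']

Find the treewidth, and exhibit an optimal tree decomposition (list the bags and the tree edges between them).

Treewidth 4.
Bags: B1 = {b, c, d, f, g}  B2 = {b, d, e, f, g}  B3 = {a, b, c, f, g}
Tree: B1–B2, B1–B3

Each bag holds 5 vertices, so the decomposition has width 4, which upper-bounds the treewidth. For the lower bound, the 5 vertices {b, d, e, f, g} are pairwise adjacent, and any tree decomposition puts a clique entirely inside one bag — forcing width ≥ 4. Combining the bounds, tw(G) = 4.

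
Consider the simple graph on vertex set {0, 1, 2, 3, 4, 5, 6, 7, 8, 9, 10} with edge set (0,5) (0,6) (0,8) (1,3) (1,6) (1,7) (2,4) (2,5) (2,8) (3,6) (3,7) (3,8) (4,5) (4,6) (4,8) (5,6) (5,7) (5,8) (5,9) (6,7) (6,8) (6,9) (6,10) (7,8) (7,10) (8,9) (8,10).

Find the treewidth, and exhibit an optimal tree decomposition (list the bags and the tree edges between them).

Each bag holds 4 vertices, so the decomposition has width 3, which upper-bounds the treewidth. Conversely, {2, 4, 5, 8} is a clique of size 4, and the vertices of any clique must share a bag in every tree decomposition; so some bag has ≥ 4 vertices and tw(G) ≥ 3. The upper and lower bounds meet at 3, so that is the treewidth.

Treewidth 3.
One such decomposition:
Bags: B1 = {5, 6, 8, 9}  B2 = {5, 6, 7, 8}  B3 = {3, 6, 7, 8}  B4 = {6, 7, 8, 10}  B5 = {0, 5, 6, 8}  B6 = {4, 5, 6, 8}  B7 = {1, 3, 6, 7}  B8 = {2, 4, 5, 8}
Tree: B1–B2, B2–B3, B2–B4, B1–B5, B1–B6, B3–B7, B6–B8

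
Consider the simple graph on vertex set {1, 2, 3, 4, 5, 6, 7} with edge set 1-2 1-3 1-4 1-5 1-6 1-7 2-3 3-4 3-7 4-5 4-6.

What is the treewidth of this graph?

A width-2 tree decomposition is:
Bags: B1 = {1, 3, 4}  B2 = {1, 2, 3}  B3 = {1, 4, 5}  B4 = {1, 3, 7}  B5 = {1, 4, 6}
Tree: B1–B2, B1–B3, B2–B4, B1–B5
The largest bag has 3 vertices, giving width 2; this decomposition certifies tw(G) ≤ 2. On the other hand G contains the 3-clique {1, 2, 3}. A clique must lie in a single bag of any decomposition, so no decomposition can have width below 2. The upper and lower bounds meet at 2, so that is the treewidth.

2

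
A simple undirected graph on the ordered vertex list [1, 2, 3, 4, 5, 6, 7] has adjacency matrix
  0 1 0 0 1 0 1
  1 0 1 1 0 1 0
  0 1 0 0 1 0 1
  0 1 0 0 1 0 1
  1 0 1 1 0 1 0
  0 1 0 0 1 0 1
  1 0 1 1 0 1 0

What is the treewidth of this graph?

A width-3 tree decomposition is:
Bags: B1 = {2, 3, 5, 7}  B2 = {1, 2, 5, 7}  B3 = {2, 5, 6, 7}  B4 = {2, 4, 5, 7}
Tree: B1–B2, B2–B3, B3–B4
Every bag has size at most 4, so the width is 4 − 1 = 3 and tw(G) ≤ 3. For the lower bound: the 4 vertex sets {3,5}, {1,7}, {2}, {6} are disjoint, each induces a connected subgraph, and every pair is joined by at least one edge of G. Contracting each set to a single vertex therefore yields K_{4} as a minor, and since treewidth is minor-monotone, tw(G) ≥ tw(K_{4}) = 3. Therefore the treewidth is 3.

3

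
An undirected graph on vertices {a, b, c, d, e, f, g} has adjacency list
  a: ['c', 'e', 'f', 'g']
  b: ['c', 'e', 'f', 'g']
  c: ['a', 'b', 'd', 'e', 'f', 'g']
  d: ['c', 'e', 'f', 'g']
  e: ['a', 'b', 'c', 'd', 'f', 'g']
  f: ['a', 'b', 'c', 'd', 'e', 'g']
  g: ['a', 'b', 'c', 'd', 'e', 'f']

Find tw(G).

A width-4 tree decomposition is:
Bags: B1 = {b, c, e, f, g}  B2 = {c, d, e, f, g}  B3 = {a, c, e, f, g}
Tree: B1–B2, B1–B3
Each bag holds 5 vertices, so the decomposition has width 4, which upper-bounds the treewidth. On the other hand G contains the 5-clique {c, d, e, f, g}. A clique must lie in a single bag of any decomposition, so no decomposition can have width below 4. The upper and lower bounds meet at 4, so that is the treewidth.

4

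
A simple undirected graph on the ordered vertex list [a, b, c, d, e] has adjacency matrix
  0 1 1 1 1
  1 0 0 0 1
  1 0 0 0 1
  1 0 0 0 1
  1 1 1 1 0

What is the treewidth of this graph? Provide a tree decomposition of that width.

Each bag holds 3 vertices, so the decomposition has width 2, which upper-bounds the treewidth. For the lower bound, the 3 vertices {a, d, e} are pairwise adjacent, and any tree decomposition puts a clique entirely inside one bag — forcing width ≥ 2. The upper and lower bounds meet at 2, so that is the treewidth.

Treewidth 2.
One such decomposition:
Bags: B1 = {a, d, e}  B2 = {a, c, e}  B3 = {a, b, e}
Tree: B1–B2, B1–B3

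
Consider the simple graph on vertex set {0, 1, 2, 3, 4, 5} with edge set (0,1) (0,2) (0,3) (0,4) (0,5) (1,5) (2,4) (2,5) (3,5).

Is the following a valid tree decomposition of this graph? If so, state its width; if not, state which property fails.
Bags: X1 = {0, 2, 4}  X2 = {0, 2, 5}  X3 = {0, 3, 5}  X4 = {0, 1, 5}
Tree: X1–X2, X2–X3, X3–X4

Vertex coverage: the bags together contain {0, 1, 2, 3, 4, 5}, the full vertex set. Edge coverage: each edge of G has both endpoints in at least one bag. Running intersection: for every vertex, the bags containing it form a connected subtree. All three properties hold, so this is a valid tree decomposition of width max|bag| − 1 = 2, and hence tw(G) ≤ 2.

Yes; width 2.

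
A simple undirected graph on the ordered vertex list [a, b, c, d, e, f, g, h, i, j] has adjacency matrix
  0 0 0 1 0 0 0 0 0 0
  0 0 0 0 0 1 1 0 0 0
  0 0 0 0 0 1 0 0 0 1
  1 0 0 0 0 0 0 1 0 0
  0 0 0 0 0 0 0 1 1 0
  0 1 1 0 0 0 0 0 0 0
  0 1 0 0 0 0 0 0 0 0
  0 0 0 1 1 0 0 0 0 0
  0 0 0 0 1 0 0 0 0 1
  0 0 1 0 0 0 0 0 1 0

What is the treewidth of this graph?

A width-1 tree decomposition is:
Bags: B1 = {a, d}  B2 = {d, h}  B3 = {e, h}  B4 = {e, i}  B5 = {i, j}  B6 = {c, j}  B7 = {c, f}  B8 = {b, f}  B9 = {b, g}
Tree: B1–B2, B2–B3, B3–B4, B4–B5, B5–B6, B6–B7, B7–B8, B8–B9
Every bag has size at most 2, so the width is 2 − 1 = 1 and tw(G) ≤ 1. Any graph with an edge has treewidth ≥ 1, and G has the edge a–d. Combining the bounds, tw(G) = 1.

1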